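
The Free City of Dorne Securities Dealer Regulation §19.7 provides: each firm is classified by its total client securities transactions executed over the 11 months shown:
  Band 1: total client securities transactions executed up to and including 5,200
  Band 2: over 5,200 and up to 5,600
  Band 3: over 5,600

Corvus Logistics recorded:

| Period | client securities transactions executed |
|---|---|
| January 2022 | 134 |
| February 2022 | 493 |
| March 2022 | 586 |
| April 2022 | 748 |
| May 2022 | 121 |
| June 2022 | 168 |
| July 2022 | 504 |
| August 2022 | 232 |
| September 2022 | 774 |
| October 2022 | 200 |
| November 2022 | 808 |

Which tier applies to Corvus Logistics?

Band 1

Total client securities transactions executed: 134 + 493 + 586 + 748 + 121 + 168 + 504 + 232 + 774 + 200 + 808 = 4,768.
4,768 ≤ 5,200, so Band 1 applies.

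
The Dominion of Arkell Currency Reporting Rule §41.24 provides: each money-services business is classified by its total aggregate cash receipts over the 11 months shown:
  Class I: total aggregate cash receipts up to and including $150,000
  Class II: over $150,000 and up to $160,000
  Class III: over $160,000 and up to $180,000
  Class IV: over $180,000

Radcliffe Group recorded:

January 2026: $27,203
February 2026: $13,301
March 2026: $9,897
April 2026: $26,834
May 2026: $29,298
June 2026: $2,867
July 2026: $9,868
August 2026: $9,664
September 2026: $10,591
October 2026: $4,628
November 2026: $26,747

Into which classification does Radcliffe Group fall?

Class III

Total aggregate cash receipts: $27,203 + $13,301 + $9,897 + $26,834 + $29,298 + $2,867 + $9,868 + $9,664 + $10,591 + $4,628 + $26,747 = $170,898.
$160,000 < $170,898 ≤ $180,000, so Class III applies.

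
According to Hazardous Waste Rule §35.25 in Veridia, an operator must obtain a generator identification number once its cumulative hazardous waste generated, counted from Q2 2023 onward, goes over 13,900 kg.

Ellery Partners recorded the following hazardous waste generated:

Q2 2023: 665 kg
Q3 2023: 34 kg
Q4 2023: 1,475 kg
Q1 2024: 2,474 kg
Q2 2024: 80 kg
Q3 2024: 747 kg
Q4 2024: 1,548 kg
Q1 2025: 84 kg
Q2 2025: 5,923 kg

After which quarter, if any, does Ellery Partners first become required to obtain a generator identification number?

Through Q2 2023: 665 kg
Through Q3 2023: 699 kg
Through Q4 2023: 2,174 kg
Through Q1 2024: 4,648 kg
Through Q2 2024: 4,728 kg
Through Q3 2024: 5,475 kg
Through Q4 2024: 7,023 kg
Through Q1 2025: 7,107 kg
Through Q2 2025: 13,030 kg
Final cumulative total 13,030 kg ≤ 13,900 kg; the threshold is never exceeded.

Not triggered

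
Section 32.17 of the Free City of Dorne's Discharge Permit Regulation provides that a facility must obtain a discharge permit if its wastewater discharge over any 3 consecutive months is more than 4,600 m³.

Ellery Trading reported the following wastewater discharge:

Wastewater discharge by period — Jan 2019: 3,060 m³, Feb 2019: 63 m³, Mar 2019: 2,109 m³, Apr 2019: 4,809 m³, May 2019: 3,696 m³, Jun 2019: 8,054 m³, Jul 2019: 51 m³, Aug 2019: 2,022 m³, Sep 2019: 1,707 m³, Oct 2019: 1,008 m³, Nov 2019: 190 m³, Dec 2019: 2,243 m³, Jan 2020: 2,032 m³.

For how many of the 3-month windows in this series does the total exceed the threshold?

Jan 2019–Mar 2019: 3,060 m³ + 63 m³ + 2,109 m³ = 5,232 m³ (over)
Feb 2019–Apr 2019: 63 m³ + 2,109 m³ + 4,809 m³ = 6,981 m³ (over)
Mar 2019–May 2019: 2,109 m³ + 4,809 m³ + 3,696 m³ = 10,614 m³ (over)
Apr 2019–Jun 2019: 4,809 m³ + 3,696 m³ + 8,054 m³ = 16,559 m³ (over)
May 2019–Jul 2019: 3,696 m³ + 8,054 m³ + 51 m³ = 11,801 m³ (over)
Jun 2019–Aug 2019: 8,054 m³ + 51 m³ + 2,022 m³ = 10,127 m³ (over)
Jul 2019–Sep 2019: 51 m³ + 2,022 m³ + 1,707 m³ = 3,780 m³ (under)
Aug 2019–Oct 2019: 2,022 m³ + 1,707 m³ + 1,008 m³ = 4,737 m³ (over)
Sep 2019–Nov 2019: 1,707 m³ + 1,008 m³ + 190 m³ = 2,905 m³ (under)
Oct 2019–Dec 2019: 1,008 m³ + 190 m³ + 2,243 m³ = 3,441 m³ (under)
Nov 2019–Jan 2020: 190 m³ + 2,243 m³ + 2,032 m³ = 4,465 m³ (under)
7 windows exceed the threshold.

7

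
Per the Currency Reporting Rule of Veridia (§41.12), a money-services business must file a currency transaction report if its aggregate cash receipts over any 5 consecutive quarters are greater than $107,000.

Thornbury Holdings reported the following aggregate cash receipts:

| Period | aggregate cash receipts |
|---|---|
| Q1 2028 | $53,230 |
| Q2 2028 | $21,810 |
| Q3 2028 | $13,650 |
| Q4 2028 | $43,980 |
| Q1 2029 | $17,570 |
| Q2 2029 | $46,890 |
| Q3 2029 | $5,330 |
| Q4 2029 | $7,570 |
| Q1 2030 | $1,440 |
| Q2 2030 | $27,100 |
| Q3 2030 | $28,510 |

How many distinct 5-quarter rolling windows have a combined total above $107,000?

4

Q1 2028–Q1 2029: $53,230 + $21,810 + $13,650 + $43,980 + $17,570 = $150,240 (over)
Q2 2028–Q2 2029: $21,810 + $13,650 + $43,980 + $17,570 + $46,890 = $143,900 (over)
Q3 2028–Q3 2029: $13,650 + $43,980 + $17,570 + $46,890 + $5,330 = $127,420 (over)
Q4 2028–Q4 2029: $43,980 + $17,570 + $46,890 + $5,330 + $7,570 = $121,340 (over)
Q1 2029–Q1 2030: $17,570 + $46,890 + $5,330 + $7,570 + $1,440 = $78,800 (under)
Q2 2029–Q2 2030: $46,890 + $5,330 + $7,570 + $1,440 + $27,100 = $88,330 (under)
Q3 2029–Q3 2030: $5,330 + $7,570 + $1,440 + $27,100 + $28,510 = $69,950 (under)
4 windows exceed the threshold.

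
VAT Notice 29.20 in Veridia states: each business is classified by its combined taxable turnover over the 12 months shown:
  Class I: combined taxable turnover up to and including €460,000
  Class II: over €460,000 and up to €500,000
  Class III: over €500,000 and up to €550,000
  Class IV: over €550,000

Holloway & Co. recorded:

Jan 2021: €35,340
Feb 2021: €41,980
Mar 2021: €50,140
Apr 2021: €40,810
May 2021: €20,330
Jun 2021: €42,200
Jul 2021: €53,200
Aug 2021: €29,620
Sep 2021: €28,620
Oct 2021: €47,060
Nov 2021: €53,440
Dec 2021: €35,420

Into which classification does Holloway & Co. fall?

Class II

Combined taxable turnover: €35,340 + €41,980 + €50,140 + €40,810 + €20,330 + €42,200 + €53,200 + €29,620 + €28,620 + €47,060 + €53,440 + €35,420 = €478,160.
€460,000 < €478,160 ≤ €500,000, so Class II applies.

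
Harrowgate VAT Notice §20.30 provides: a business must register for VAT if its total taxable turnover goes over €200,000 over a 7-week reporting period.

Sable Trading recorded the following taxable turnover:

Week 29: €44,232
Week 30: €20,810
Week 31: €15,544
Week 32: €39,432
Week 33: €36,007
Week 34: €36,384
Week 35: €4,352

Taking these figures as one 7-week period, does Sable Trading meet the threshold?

Total taxable turnover: €44,232 + €20,810 + €15,544 + €39,432 + €36,007 + €36,384 + €4,352 = €196,761.
€196,761 ≤ €200,000, so the threshold is not exceeded.

No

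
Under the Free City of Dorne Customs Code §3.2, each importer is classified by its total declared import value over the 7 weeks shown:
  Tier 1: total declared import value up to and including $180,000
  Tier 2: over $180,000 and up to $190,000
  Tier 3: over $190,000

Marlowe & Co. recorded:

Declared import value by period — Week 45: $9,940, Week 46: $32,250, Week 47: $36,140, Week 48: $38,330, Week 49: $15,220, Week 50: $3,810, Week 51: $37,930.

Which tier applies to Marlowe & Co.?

Tier 1

Total declared import value: $9,940 + $32,250 + $36,140 + $38,330 + $15,220 + $3,810 + $37,930 = $173,620.
$173,620 ≤ $180,000, so Tier 1 applies.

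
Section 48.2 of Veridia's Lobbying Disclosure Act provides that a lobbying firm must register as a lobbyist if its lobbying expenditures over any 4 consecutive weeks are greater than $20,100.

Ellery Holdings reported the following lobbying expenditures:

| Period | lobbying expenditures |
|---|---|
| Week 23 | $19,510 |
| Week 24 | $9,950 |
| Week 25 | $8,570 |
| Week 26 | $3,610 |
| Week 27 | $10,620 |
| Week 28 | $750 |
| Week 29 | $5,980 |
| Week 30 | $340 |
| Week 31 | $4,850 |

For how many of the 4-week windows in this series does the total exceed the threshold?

4

Week 23–Week 26: $19,510 + $9,950 + $8,570 + $3,610 = $41,640 (over)
Week 24–Week 27: $9,950 + $8,570 + $3,610 + $10,620 = $32,750 (over)
Week 25–Week 28: $8,570 + $3,610 + $10,620 + $750 = $23,550 (over)
Week 26–Week 29: $3,610 + $10,620 + $750 + $5,980 = $20,960 (over)
Week 27–Week 30: $10,620 + $750 + $5,980 + $340 = $17,690 (under)
Week 28–Week 31: $750 + $5,980 + $340 + $4,850 = $11,920 (under)
4 windows exceed the threshold.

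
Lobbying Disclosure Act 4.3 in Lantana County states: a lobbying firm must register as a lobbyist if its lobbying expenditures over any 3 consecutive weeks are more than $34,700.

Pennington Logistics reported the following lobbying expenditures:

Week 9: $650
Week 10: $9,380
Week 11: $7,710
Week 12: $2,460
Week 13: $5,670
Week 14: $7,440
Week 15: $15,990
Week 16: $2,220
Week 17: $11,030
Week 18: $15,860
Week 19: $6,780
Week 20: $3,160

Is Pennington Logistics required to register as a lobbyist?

No

Week 9–Week 11: $650 + $9,380 + $7,710 = $17,740 (under)
Week 10–Week 12: $9,380 + $7,710 + $2,460 = $19,550 (under)
Week 11–Week 13: $7,710 + $2,460 + $5,670 = $15,840 (under)
Week 12–Week 14: $2,460 + $5,670 + $7,440 = $15,570 (under)
Week 13–Week 15: $5,670 + $7,440 + $15,990 = $29,100 (under)
Week 14–Week 16: $7,440 + $15,990 + $2,220 = $25,650 (under)
Week 15–Week 17: $15,990 + $2,220 + $11,030 = $29,240 (under)
Week 16–Week 18: $2,220 + $11,030 + $15,860 = $29,110 (under)
Week 17–Week 19: $11,030 + $15,860 + $6,780 = $33,670 (under)
Week 18–Week 20: $15,860 + $6,780 + $3,160 = $25,800 (under)
No window exceeds $34,700.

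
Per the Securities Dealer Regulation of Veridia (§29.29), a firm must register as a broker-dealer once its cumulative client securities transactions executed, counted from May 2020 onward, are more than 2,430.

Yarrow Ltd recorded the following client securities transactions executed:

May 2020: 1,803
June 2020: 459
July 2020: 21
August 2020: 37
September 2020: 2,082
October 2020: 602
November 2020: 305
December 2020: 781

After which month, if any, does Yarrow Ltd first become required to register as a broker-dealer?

Through May 2020: 1,803
Through June 2020: 2,262
Through July 2020: 2,283
Through August 2020: 2,320
Through September 2020: 4,402 ← exceeds threshold

September 2020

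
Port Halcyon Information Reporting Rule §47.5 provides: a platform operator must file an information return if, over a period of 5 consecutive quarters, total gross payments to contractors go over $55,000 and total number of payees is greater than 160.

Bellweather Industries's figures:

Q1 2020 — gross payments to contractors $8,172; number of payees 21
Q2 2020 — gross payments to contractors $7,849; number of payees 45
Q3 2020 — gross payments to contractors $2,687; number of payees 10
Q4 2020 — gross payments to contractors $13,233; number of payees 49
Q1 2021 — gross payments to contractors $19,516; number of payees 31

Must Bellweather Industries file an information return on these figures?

Total gross payments to contractors: $8,172 + $7,849 + $2,687 + $13,233 + $19,516 = $51,457 (≤ $55,000).
Total number of payees: 21 + 45 + 10 + 49 + 31 = 156 (≤ 160).
The test is 'and': the rule requires both, and at least one is not exceeded.

No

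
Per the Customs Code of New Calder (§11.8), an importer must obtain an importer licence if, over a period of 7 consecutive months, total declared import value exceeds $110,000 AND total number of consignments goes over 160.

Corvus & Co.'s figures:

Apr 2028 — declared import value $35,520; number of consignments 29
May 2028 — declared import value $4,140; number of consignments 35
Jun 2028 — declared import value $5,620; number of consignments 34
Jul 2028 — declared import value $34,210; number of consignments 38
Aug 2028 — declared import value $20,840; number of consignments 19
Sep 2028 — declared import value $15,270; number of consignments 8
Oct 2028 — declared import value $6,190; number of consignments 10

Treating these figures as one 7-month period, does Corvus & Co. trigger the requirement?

Yes

Total declared import value: $35,520 + $4,140 + $5,620 + $34,210 + $20,840 + $15,270 + $6,190 = $121,790 (> $110,000).
Total number of consignments: 29 + 35 + 34 + 38 + 19 + 8 + 10 = 173 (> 160).
The test is 'and': both thresholds are exceeded.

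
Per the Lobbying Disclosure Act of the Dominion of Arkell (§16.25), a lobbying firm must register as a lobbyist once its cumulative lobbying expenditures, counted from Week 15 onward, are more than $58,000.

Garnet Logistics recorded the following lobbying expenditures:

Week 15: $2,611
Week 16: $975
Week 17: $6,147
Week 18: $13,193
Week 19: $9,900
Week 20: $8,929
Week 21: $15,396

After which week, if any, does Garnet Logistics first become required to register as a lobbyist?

Not triggered

Through Week 15: $2,611
Through Week 16: $3,586
Through Week 17: $9,733
Through Week 18: $22,926
Through Week 19: $32,826
Through Week 20: $41,755
Through Week 21: $57,151
Final cumulative total $57,151 ≤ $58,000; the threshold is never exceeded.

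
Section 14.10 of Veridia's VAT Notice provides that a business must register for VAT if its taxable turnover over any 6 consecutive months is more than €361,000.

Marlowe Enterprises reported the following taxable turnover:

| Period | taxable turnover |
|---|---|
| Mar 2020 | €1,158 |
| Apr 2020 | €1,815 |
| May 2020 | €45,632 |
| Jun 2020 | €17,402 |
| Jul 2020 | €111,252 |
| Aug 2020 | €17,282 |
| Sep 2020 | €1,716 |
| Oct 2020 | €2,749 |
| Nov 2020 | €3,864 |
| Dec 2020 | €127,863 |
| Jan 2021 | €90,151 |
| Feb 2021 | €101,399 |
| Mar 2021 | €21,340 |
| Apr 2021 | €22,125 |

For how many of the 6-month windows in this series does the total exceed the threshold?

1

Mar 2020–Aug 2020: €1,158 + €1,815 + €45,632 + €17,402 + €111,252 + €17,282 = €194,541 (under)
Apr 2020–Sep 2020: €1,815 + €45,632 + €17,402 + €111,252 + €17,282 + €1,716 = €195,099 (under)
May 2020–Oct 2020: €45,632 + €17,402 + €111,252 + €17,282 + €1,716 + €2,749 = €196,033 (under)
Jun 2020–Nov 2020: €17,402 + €111,252 + €17,282 + €1,716 + €2,749 + €3,864 = €154,265 (under)
Jul 2020–Dec 2020: €111,252 + €17,282 + €1,716 + €2,749 + €3,864 + €127,863 = €264,726 (under)
Aug 2020–Jan 2021: €17,282 + €1,716 + €2,749 + €3,864 + €127,863 + €90,151 = €243,625 (under)
Sep 2020–Feb 2021: €1,716 + €2,749 + €3,864 + €127,863 + €90,151 + €101,399 = €327,742 (under)
Oct 2020–Mar 2021: €2,749 + €3,864 + €127,863 + €90,151 + €101,399 + €21,340 = €347,366 (under)
Nov 2020–Apr 2021: €3,864 + €127,863 + €90,151 + €101,399 + €21,340 + €22,125 = €366,742 (over)
1 window exceeds the threshold.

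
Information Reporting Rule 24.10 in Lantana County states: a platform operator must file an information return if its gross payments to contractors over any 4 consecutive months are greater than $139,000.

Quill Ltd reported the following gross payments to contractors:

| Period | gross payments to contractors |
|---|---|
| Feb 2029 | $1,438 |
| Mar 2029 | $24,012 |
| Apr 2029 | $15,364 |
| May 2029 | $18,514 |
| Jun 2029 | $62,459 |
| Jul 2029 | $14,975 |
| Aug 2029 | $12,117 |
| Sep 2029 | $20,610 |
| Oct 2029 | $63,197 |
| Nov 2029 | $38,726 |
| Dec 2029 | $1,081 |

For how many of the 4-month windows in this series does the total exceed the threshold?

Feb 2029–May 2029: $1,438 + $24,012 + $15,364 + $18,514 = $59,328 (under)
Mar 2029–Jun 2029: $24,012 + $15,364 + $18,514 + $62,459 = $120,349 (under)
Apr 2029–Jul 2029: $15,364 + $18,514 + $62,459 + $14,975 = $111,312 (under)
May 2029–Aug 2029: $18,514 + $62,459 + $14,975 + $12,117 = $108,065 (under)
Jun 2029–Sep 2029: $62,459 + $14,975 + $12,117 + $20,610 = $110,161 (under)
Jul 2029–Oct 2029: $14,975 + $12,117 + $20,610 + $63,197 = $110,899 (under)
Aug 2029–Nov 2029: $12,117 + $20,610 + $63,197 + $38,726 = $134,650 (under)
Sep 2029–Dec 2029: $20,610 + $63,197 + $38,726 + $1,081 = $123,614 (under)
0 windows exceed the threshold.

0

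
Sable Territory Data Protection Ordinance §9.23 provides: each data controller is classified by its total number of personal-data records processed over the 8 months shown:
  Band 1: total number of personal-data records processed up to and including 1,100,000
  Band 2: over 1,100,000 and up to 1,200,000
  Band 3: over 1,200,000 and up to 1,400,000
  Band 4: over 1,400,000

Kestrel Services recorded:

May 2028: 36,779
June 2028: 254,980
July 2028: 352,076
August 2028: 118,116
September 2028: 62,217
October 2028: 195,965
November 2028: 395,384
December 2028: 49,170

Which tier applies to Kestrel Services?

Total number of personal-data records processed: 36,779 + 254,980 + 352,076 + 118,116 + 62,217 + 195,965 + 395,384 + 49,170 = 1,464,687.
1,464,687 > 1,400,000, so Band 4 applies.

Band 4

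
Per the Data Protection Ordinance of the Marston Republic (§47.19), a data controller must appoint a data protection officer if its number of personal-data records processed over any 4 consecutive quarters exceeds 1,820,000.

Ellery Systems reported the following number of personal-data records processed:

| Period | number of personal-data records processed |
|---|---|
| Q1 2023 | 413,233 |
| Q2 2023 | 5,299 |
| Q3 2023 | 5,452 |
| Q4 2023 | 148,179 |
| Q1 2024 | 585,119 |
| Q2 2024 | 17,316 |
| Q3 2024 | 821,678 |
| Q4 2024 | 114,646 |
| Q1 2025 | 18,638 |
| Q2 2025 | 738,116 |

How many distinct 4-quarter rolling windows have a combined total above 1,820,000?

Q1 2023–Q4 2023: 413,233 + 5,299 + 5,452 + 148,179 = 572,163 (under)
Q2 2023–Q1 2024: 5,299 + 5,452 + 148,179 + 585,119 = 744,049 (under)
Q3 2023–Q2 2024: 5,452 + 148,179 + 585,119 + 17,316 = 756,066 (under)
Q4 2023–Q3 2024: 148,179 + 585,119 + 17,316 + 821,678 = 1,572,292 (under)
Q1 2024–Q4 2024: 585,119 + 17,316 + 821,678 + 114,646 = 1,538,759 (under)
Q2 2024–Q1 2025: 17,316 + 821,678 + 114,646 + 18,638 = 972,278 (under)
Q3 2024–Q2 2025: 821,678 + 114,646 + 18,638 + 738,116 = 1,693,078 (under)
0 windows exceed the threshold.

0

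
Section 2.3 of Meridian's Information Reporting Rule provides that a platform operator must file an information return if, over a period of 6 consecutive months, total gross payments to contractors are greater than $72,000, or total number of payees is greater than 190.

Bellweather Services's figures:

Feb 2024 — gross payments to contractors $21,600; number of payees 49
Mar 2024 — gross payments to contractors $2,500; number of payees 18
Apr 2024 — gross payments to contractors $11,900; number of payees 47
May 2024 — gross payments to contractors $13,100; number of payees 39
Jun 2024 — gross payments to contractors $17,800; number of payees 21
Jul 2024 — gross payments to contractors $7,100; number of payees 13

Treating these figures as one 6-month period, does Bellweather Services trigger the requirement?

Total gross payments to contractors: $21,600 + $2,500 + $11,900 + $13,100 + $17,800 + $7,100 = $74,000 (> $72,000).
Total number of payees: 49 + 18 + 47 + 39 + 21 + 13 = 187 (≤ 190).
The test is 'or': at least one threshold is exceeded.

Yes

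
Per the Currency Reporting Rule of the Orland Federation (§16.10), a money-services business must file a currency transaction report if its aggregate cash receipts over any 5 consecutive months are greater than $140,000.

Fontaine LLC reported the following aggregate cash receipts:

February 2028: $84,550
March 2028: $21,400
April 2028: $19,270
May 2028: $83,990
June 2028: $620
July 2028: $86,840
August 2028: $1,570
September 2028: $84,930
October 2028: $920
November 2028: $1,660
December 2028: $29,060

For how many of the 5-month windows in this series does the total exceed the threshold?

6

February 2028–June 2028: $84,550 + $21,400 + $19,270 + $83,990 + $620 = $209,830 (over)
March 2028–July 2028: $21,400 + $19,270 + $83,990 + $620 + $86,840 = $212,120 (over)
April 2028–August 2028: $19,270 + $83,990 + $620 + $86,840 + $1,570 = $192,290 (over)
May 2028–September 2028: $83,990 + $620 + $86,840 + $1,570 + $84,930 = $257,950 (over)
June 2028–October 2028: $620 + $86,840 + $1,570 + $84,930 + $920 = $174,880 (over)
July 2028–November 2028: $86,840 + $1,570 + $84,930 + $920 + $1,660 = $175,920 (over)
August 2028–December 2028: $1,570 + $84,930 + $920 + $1,660 + $29,060 = $118,140 (under)
6 windows exceed the threshold.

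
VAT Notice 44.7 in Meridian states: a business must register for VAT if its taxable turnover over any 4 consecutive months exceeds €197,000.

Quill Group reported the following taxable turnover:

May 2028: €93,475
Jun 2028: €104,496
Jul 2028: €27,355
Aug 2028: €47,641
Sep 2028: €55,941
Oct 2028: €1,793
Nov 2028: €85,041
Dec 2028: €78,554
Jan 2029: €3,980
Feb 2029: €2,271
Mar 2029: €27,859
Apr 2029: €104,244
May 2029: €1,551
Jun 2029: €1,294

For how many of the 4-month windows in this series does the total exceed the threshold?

May 2028–Aug 2028: €93,475 + €104,496 + €27,355 + €47,641 = €272,967 (over)
Jun 2028–Sep 2028: €104,496 + €27,355 + €47,641 + €55,941 = €235,433 (over)
Jul 2028–Oct 2028: €27,355 + €47,641 + €55,941 + €1,793 = €132,730 (under)
Aug 2028–Nov 2028: €47,641 + €55,941 + €1,793 + €85,041 = €190,416 (under)
Sep 2028–Dec 2028: €55,941 + €1,793 + €85,041 + €78,554 = €221,329 (over)
Oct 2028–Jan 2029: €1,793 + €85,041 + €78,554 + €3,980 = €169,368 (under)
Nov 2028–Feb 2029: €85,041 + €78,554 + €3,980 + €2,271 = €169,846 (under)
Dec 2028–Mar 2029: €78,554 + €3,980 + €2,271 + €27,859 = €112,664 (under)
Jan 2029–Apr 2029: €3,980 + €2,271 + €27,859 + €104,244 = €138,354 (under)
Feb 2029–May 2029: €2,271 + €27,859 + €104,244 + €1,551 = €135,925 (under)
Mar 2029–Jun 2029: €27,859 + €104,244 + €1,551 + €1,294 = €134,948 (under)
3 windows exceed the threshold.

3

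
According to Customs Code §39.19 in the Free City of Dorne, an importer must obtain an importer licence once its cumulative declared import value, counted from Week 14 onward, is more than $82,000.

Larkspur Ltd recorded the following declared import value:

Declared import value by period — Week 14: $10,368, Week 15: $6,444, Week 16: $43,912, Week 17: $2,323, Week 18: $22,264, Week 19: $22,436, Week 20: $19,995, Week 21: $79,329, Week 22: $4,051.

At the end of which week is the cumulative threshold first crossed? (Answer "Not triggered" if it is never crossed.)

Week 18

Through Week 14: $10,368
Through Week 15: $16,812
Through Week 16: $60,724
Through Week 17: $63,047
Through Week 18: $85,311 ← exceeds threshold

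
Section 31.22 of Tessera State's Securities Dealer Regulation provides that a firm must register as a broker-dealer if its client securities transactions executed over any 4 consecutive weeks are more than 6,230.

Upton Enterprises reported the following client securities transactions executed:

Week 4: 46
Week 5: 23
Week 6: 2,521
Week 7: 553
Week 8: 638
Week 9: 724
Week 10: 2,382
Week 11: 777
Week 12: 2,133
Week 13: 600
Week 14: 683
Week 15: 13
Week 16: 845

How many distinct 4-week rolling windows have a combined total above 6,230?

0

Week 4–Week 7: 46 + 23 + 2,521 + 553 = 3,143 (under)
Week 5–Week 8: 23 + 2,521 + 553 + 638 = 3,735 (under)
Week 6–Week 9: 2,521 + 553 + 638 + 724 = 4,436 (under)
Week 7–Week 10: 553 + 638 + 724 + 2,382 = 4,297 (under)
Week 8–Week 11: 638 + 724 + 2,382 + 777 = 4,521 (under)
Week 9–Week 12: 724 + 2,382 + 777 + 2,133 = 6,016 (under)
Week 10–Week 13: 2,382 + 777 + 2,133 + 600 = 5,892 (under)
Week 11–Week 14: 777 + 2,133 + 600 + 683 = 4,193 (under)
Week 12–Week 15: 2,133 + 600 + 683 + 13 = 3,429 (under)
Week 13–Week 16: 600 + 683 + 13 + 845 = 2,141 (under)
0 windows exceed the threshold.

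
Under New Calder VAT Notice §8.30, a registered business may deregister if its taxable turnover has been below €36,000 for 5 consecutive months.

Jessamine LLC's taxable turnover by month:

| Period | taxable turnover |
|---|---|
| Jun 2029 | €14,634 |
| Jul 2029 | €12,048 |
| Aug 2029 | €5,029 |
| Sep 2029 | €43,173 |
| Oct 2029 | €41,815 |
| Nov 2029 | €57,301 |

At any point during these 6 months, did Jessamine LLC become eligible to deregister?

Months below €36,000: Jun 2029, Jul 2029, Aug 2029.
Longest run of consecutive months below the threshold: 3.
3 < 5, so Jessamine LLC never became eligible.

No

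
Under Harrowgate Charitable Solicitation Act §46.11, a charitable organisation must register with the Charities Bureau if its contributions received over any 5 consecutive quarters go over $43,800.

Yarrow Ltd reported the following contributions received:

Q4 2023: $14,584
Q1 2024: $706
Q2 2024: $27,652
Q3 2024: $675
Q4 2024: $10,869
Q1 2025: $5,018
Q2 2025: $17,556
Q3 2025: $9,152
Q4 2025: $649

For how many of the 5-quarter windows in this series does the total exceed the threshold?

Q4 2023–Q4 2024: $14,584 + $706 + $27,652 + $675 + $10,869 = $54,486 (over)
Q1 2024–Q1 2025: $706 + $27,652 + $675 + $10,869 + $5,018 = $44,920 (over)
Q2 2024–Q2 2025: $27,652 + $675 + $10,869 + $5,018 + $17,556 = $61,770 (over)
Q3 2024–Q3 2025: $675 + $10,869 + $5,018 + $17,556 + $9,152 = $43,270 (under)
Q4 2024–Q4 2025: $10,869 + $5,018 + $17,556 + $9,152 + $649 = $43,244 (under)
3 windows exceed the threshold.

3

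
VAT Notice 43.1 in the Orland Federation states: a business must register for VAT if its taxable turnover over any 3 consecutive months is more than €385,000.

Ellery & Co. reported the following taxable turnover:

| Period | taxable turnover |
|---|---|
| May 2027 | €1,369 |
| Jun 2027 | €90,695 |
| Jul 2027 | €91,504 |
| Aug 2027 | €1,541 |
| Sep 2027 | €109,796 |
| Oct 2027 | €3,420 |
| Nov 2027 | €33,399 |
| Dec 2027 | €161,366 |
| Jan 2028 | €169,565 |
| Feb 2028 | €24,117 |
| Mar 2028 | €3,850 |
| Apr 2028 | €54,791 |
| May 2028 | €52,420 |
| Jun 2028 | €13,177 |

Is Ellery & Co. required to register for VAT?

No

May 2027–Jul 2027: €1,369 + €90,695 + €91,504 = €183,568 (under)
Jun 2027–Aug 2027: €90,695 + €91,504 + €1,541 = €183,740 (under)
Jul 2027–Sep 2027: €91,504 + €1,541 + €109,796 = €202,841 (under)
Aug 2027–Oct 2027: €1,541 + €109,796 + €3,420 = €114,757 (under)
Sep 2027–Nov 2027: €109,796 + €3,420 + €33,399 = €146,615 (under)
Oct 2027–Dec 2027: €3,420 + €33,399 + €161,366 = €198,185 (under)
Nov 2027–Jan 2028: €33,399 + €161,366 + €169,565 = €364,330 (under)
Dec 2027–Feb 2028: €161,366 + €169,565 + €24,117 = €355,048 (under)
Jan 2028–Mar 2028: €169,565 + €24,117 + €3,850 = €197,532 (under)
Feb 2028–Apr 2028: €24,117 + €3,850 + €54,791 = €82,758 (under)
Mar 2028–May 2028: €3,850 + €54,791 + €52,420 = €111,061 (under)
Apr 2028–Jun 2028: €54,791 + €52,420 + €13,177 = €120,388 (under)
No window exceeds €385,000.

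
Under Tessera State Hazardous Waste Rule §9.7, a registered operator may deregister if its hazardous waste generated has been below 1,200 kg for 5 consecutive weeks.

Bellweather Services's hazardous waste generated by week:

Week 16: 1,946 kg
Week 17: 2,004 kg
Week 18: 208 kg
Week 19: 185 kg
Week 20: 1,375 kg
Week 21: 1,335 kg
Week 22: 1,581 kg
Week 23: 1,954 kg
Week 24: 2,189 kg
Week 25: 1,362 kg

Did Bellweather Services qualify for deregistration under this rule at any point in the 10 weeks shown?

Weeks below 1,200 kg: Week 18, Week 19.
Longest run of consecutive weeks below the threshold: 2.
2 < 5, so Bellweather Services never became eligible.

No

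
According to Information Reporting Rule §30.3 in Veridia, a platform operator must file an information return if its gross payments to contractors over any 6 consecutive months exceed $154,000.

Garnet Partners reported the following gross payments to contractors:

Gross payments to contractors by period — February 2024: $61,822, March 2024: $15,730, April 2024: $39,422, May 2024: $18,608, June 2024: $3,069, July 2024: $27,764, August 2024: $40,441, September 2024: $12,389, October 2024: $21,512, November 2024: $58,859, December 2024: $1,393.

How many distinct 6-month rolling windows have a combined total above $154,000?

February 2024–July 2024: $61,822 + $15,730 + $39,422 + $18,608 + $3,069 + $27,764 = $166,415 (over)
March 2024–August 2024: $15,730 + $39,422 + $18,608 + $3,069 + $27,764 + $40,441 = $145,034 (under)
April 2024–September 2024: $39,422 + $18,608 + $3,069 + $27,764 + $40,441 + $12,389 = $141,693 (under)
May 2024–October 2024: $18,608 + $3,069 + $27,764 + $40,441 + $12,389 + $21,512 = $123,783 (under)
June 2024–November 2024: $3,069 + $27,764 + $40,441 + $12,389 + $21,512 + $58,859 = $164,034 (over)
July 2024–December 2024: $27,764 + $40,441 + $12,389 + $21,512 + $58,859 + $1,393 = $162,358 (over)
3 windows exceed the threshold.

3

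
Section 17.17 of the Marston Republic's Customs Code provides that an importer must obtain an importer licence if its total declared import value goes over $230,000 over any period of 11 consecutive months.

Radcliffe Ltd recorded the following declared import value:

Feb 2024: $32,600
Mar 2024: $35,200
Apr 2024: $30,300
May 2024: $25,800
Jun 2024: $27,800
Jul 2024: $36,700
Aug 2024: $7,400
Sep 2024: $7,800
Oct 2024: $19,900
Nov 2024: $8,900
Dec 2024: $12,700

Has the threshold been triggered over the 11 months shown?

Yes

Total declared import value: $32,600 + $35,200 + $30,300 + $25,800 + $27,800 + $36,700 + $7,400 + $7,800 + $19,900 + $8,900 + $12,700 = $245,100.
$245,100 > $230,000, so the threshold is exceeded.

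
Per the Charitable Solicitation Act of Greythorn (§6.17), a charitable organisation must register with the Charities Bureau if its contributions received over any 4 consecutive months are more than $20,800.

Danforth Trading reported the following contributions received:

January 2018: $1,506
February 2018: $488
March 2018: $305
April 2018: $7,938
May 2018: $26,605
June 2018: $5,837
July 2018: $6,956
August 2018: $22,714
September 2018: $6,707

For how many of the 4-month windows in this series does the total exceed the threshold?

5

January 2018–April 2018: $1,506 + $488 + $305 + $7,938 = $10,237 (under)
February 2018–May 2018: $488 + $305 + $7,938 + $26,605 = $35,336 (over)
March 2018–June 2018: $305 + $7,938 + $26,605 + $5,837 = $40,685 (over)
April 2018–July 2018: $7,938 + $26,605 + $5,837 + $6,956 = $47,336 (over)
May 2018–August 2018: $26,605 + $5,837 + $6,956 + $22,714 = $62,112 (over)
June 2018–September 2018: $5,837 + $6,956 + $22,714 + $6,707 = $42,214 (over)
5 windows exceed the threshold.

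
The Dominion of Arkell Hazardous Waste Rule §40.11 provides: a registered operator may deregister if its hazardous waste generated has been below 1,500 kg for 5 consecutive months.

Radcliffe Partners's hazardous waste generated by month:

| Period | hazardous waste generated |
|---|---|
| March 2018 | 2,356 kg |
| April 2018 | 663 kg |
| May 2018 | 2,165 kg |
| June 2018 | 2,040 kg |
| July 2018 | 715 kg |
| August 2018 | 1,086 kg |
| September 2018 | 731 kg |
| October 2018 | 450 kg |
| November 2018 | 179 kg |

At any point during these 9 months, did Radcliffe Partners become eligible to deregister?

Months below 1,500 kg: April 2018, July 2018, August 2018, September 2018, October 2018, November 2018.
Longest run of consecutive months below the threshold: 5.
5 ≥ 5, so Radcliffe Partners became eligible.

Yes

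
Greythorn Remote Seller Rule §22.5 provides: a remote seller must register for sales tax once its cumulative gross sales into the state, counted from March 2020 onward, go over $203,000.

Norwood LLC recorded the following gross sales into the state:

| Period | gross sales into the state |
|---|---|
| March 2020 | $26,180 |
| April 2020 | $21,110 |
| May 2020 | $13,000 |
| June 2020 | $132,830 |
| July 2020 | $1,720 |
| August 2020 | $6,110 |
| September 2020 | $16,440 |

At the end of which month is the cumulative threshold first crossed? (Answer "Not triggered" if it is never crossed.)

Through March 2020: $26,180
Through April 2020: $47,290
Through May 2020: $60,290
Through June 2020: $193,120
Through July 2020: $194,840
Through August 2020: $200,950
Through September 2020: $217,390 ← exceeds threshold

September 2020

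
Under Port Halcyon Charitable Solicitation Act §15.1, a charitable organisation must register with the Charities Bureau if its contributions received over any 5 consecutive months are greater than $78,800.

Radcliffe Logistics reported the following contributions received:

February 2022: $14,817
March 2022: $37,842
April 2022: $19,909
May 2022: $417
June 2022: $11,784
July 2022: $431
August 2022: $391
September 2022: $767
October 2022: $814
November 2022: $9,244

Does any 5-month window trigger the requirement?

February 2022–June 2022: $14,817 + $37,842 + $19,909 + $417 + $11,784 = $84,769 (over)
March 2022–July 2022: $37,842 + $19,909 + $417 + $11,784 + $431 = $70,383 (under)
April 2022–August 2022: $19,909 + $417 + $11,784 + $431 + $391 = $32,932 (under)
May 2022–September 2022: $417 + $11,784 + $431 + $391 + $767 = $13,790 (under)
June 2022–October 2022: $11,784 + $431 + $391 + $767 + $814 = $14,187 (under)
July 2022–November 2022: $431 + $391 + $767 + $814 + $9,244 = $11,647 (under)
At least one window exceeds $78,800.

Yes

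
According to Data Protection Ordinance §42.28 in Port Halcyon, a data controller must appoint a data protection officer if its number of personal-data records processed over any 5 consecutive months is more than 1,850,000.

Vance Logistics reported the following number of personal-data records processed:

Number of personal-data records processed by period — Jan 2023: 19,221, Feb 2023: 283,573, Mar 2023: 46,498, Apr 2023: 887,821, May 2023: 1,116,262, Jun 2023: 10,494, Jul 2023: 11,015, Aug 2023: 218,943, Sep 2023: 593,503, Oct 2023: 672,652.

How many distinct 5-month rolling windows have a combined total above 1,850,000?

Jan 2023–May 2023: 19,221 + 283,573 + 46,498 + 887,821 + 1,116,262 = 2,353,375 (over)
Feb 2023–Jun 2023: 283,573 + 46,498 + 887,821 + 1,116,262 + 10,494 = 2,344,648 (over)
Mar 2023–Jul 2023: 46,498 + 887,821 + 1,116,262 + 10,494 + 11,015 = 2,072,090 (over)
Apr 2023–Aug 2023: 887,821 + 1,116,262 + 10,494 + 11,015 + 218,943 = 2,244,535 (over)
May 2023–Sep 2023: 1,116,262 + 10,494 + 11,015 + 218,943 + 593,503 = 1,950,217 (over)
Jun 2023–Oct 2023: 10,494 + 11,015 + 218,943 + 593,503 + 672,652 = 1,506,607 (under)
5 windows exceed the threshold.

5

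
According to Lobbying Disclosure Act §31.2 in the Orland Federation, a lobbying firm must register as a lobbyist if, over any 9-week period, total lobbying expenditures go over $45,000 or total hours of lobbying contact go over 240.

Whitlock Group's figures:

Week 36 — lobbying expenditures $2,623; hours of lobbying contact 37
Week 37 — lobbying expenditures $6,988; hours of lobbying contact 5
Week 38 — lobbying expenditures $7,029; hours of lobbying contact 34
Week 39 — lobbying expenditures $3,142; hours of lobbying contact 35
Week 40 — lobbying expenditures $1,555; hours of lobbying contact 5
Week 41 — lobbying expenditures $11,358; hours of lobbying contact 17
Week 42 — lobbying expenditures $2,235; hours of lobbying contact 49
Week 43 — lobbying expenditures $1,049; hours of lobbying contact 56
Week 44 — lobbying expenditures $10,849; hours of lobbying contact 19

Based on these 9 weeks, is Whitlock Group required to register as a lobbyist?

Yes

Total lobbying expenditures: $2,623 + $6,988 + $7,029 + $3,142 + $1,555 + $11,358 + $2,235 + $1,049 + $10,849 = $46,828 (> $45,000).
Total hours of lobbying contact: 37 + 5 + 34 + 35 + 5 + 17 + 49 + 56 + 19 = 257 (> 240).
The test is 'or': at least one threshold is exceeded.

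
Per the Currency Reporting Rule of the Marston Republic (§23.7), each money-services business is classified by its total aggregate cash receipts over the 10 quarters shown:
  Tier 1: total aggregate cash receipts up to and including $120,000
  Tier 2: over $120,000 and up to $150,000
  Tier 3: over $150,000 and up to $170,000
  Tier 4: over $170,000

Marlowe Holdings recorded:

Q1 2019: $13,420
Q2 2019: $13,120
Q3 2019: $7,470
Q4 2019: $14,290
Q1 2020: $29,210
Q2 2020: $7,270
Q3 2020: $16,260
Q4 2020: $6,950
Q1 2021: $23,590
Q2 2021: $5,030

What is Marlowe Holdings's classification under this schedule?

Total aggregate cash receipts: $13,420 + $13,120 + $7,470 + $14,290 + $29,210 + $7,270 + $16,260 + $6,950 + $23,590 + $5,030 = $136,610.
$120,000 < $136,610 ≤ $150,000, so Tier 2 applies.

Tier 2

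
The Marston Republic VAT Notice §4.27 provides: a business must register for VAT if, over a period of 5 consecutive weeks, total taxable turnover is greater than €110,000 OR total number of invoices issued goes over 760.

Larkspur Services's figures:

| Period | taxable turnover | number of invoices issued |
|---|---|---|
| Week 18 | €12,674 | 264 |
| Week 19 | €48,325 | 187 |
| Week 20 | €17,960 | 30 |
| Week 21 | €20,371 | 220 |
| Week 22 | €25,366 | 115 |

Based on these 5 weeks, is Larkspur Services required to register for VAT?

Total taxable turnover: €12,674 + €48,325 + €17,960 + €20,371 + €25,366 = €124,696 (> €110,000).
Total number of invoices issued: 264 + 187 + 30 + 220 + 115 = 816 (> 760).
The test is 'or': at least one threshold is exceeded.

Yes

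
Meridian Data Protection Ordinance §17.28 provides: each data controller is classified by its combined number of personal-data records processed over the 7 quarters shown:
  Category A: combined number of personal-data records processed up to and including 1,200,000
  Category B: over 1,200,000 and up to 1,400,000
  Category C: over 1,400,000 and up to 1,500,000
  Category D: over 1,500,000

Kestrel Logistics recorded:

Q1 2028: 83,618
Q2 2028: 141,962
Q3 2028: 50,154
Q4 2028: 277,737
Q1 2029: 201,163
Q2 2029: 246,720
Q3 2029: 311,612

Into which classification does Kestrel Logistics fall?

Combined number of personal-data records processed: 83,618 + 141,962 + 50,154 + 277,737 + 201,163 + 246,720 + 311,612 = 1,312,966.
1,200,000 < 1,312,966 ≤ 1,400,000, so Category B applies.

Category B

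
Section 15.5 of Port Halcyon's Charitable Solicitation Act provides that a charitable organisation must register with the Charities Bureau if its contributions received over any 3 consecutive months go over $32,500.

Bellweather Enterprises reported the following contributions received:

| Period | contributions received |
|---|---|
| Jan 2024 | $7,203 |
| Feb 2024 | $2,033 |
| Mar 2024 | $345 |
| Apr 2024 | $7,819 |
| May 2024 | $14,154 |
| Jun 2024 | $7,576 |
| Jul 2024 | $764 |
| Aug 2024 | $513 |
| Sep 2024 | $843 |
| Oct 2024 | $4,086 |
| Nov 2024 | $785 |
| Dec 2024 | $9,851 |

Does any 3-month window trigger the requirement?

Jan 2024–Mar 2024: $7,203 + $2,033 + $345 = $9,581 (under)
Feb 2024–Apr 2024: $2,033 + $345 + $7,819 = $10,197 (under)
Mar 2024–May 2024: $345 + $7,819 + $14,154 = $22,318 (under)
Apr 2024–Jun 2024: $7,819 + $14,154 + $7,576 = $29,549 (under)
May 2024–Jul 2024: $14,154 + $7,576 + $764 = $22,494 (under)
Jun 2024–Aug 2024: $7,576 + $764 + $513 = $8,853 (under)
Jul 2024–Sep 2024: $764 + $513 + $843 = $2,120 (under)
Aug 2024–Oct 2024: $513 + $843 + $4,086 = $5,442 (under)
Sep 2024–Nov 2024: $843 + $4,086 + $785 = $5,714 (under)
Oct 2024–Dec 2024: $4,086 + $785 + $9,851 = $14,722 (under)
No window exceeds $32,500.

No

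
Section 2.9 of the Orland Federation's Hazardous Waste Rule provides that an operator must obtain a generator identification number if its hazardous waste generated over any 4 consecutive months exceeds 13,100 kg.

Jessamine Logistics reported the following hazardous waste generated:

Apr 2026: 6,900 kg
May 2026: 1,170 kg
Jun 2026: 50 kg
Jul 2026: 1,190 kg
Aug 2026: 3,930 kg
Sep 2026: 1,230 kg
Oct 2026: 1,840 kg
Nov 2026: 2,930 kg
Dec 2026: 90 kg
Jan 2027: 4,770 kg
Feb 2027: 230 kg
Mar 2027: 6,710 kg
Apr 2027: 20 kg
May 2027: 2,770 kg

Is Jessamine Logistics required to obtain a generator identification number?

Apr 2026–Jul 2026: 6,900 kg + 1,170 kg + 50 kg + 1,190 kg = 9,310 kg (under)
May 2026–Aug 2026: 1,170 kg + 50 kg + 1,190 kg + 3,930 kg = 6,340 kg (under)
Jun 2026–Sep 2026: 50 kg + 1,190 kg + 3,930 kg + 1,230 kg = 6,400 kg (under)
Jul 2026–Oct 2026: 1,190 kg + 3,930 kg + 1,230 kg + 1,840 kg = 8,190 kg (under)
Aug 2026–Nov 2026: 3,930 kg + 1,230 kg + 1,840 kg + 2,930 kg = 9,930 kg (under)
Sep 2026–Dec 2026: 1,230 kg + 1,840 kg + 2,930 kg + 90 kg = 6,090 kg (under)
Oct 2026–Jan 2027: 1,840 kg + 2,930 kg + 90 kg + 4,770 kg = 9,630 kg (under)
Nov 2026–Feb 2027: 2,930 kg + 90 kg + 4,770 kg + 230 kg = 8,020 kg (under)
Dec 2026–Mar 2027: 90 kg + 4,770 kg + 230 kg + 6,710 kg = 11,800 kg (under)
Jan 2027–Apr 2027: 4,770 kg + 230 kg + 6,710 kg + 20 kg = 11,730 kg (under)
Feb 2027–May 2027: 230 kg + 6,710 kg + 20 kg + 2,770 kg = 9,730 kg (under)
No window exceeds 13,100 kg.

No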